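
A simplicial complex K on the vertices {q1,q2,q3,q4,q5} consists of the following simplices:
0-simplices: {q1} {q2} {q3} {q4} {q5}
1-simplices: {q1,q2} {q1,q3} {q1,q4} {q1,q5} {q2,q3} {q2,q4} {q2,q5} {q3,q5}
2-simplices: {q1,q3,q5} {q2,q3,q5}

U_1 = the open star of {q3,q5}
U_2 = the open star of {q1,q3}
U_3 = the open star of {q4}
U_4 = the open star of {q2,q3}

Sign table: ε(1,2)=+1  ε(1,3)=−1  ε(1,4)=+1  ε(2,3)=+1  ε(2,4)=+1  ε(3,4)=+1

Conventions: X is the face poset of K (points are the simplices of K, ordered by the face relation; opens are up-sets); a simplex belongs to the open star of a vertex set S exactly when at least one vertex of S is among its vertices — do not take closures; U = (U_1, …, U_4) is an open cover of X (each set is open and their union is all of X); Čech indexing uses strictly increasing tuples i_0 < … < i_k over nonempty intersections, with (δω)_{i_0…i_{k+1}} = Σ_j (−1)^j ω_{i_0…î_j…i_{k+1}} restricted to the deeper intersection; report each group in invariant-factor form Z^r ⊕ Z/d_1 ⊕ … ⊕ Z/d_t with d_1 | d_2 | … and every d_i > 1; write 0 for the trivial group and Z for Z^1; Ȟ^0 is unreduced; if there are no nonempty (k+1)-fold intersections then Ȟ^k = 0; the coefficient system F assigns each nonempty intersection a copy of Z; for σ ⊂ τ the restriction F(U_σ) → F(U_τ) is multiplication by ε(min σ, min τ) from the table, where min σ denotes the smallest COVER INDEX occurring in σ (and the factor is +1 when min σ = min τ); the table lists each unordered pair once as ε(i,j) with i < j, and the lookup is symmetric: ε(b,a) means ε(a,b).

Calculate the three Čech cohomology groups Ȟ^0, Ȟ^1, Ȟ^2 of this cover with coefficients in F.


intersection data:
  U1={{q3},{q5},{q1,q3},{q1,q5},{q2,q3},{q2,q5},{q3,q5},{q1,q3,q5},{q2,q3,q5}} U2={{q1},{q3},{q1,q2},{q1,q3},{q1,q4},{q1,q5},{q2,q3},{q3,q5},{q1,q3,q5},{q2,q3,q5}} U3={{q4},{q1,q4},{q2,q4}} U4={{q2},{q3},{q1,q2},{q1,q3},{q2,q3},{q2,q4},{q2,q5},{q3,q5},{q1,q3,q5},{q2,q3,q5}}
  U12={{q3},{q1,q3},{q1,q5},{q2,q3},{q3,q5},{q1,q3,q5},{q2,q3,q5}} U14={{q3},{q1,q3},{q2,q3},{q2,q5},{q3,q5},{q1,q3,q5},{q2,q3,q5}} U23={{q1,q4}} U24={{q3},{q1,q2},{q1,q3},{q2,q3},{q3,q5},{q1,q3,q5},{q2,q3,q5}} U34={{q2,q4}}
  U124={{q3},{q1,q3},{q2,q3},{q3,q5},{q1,q3,q5},{q2,q3,q5}}
C dims 4,5,1; δ0: rk 3, SNF 1^3; δ1: rk 1, SNF 1^1
Ȟ^0 = (4 − 3) − 0 = 1, so Ȟ^0 ≅ Z
Ȟ^1 = (5 − 1) − 3 = 1, so Ȟ^1 ≅ Z
Ȟ^2 = (1 − 0) − 1 = 0, so Ȟ^2 ≅ 0

Ȟ^0 ≅ Z; Ȟ^1 ≅ Z; Ȟ^2 ≅ 0


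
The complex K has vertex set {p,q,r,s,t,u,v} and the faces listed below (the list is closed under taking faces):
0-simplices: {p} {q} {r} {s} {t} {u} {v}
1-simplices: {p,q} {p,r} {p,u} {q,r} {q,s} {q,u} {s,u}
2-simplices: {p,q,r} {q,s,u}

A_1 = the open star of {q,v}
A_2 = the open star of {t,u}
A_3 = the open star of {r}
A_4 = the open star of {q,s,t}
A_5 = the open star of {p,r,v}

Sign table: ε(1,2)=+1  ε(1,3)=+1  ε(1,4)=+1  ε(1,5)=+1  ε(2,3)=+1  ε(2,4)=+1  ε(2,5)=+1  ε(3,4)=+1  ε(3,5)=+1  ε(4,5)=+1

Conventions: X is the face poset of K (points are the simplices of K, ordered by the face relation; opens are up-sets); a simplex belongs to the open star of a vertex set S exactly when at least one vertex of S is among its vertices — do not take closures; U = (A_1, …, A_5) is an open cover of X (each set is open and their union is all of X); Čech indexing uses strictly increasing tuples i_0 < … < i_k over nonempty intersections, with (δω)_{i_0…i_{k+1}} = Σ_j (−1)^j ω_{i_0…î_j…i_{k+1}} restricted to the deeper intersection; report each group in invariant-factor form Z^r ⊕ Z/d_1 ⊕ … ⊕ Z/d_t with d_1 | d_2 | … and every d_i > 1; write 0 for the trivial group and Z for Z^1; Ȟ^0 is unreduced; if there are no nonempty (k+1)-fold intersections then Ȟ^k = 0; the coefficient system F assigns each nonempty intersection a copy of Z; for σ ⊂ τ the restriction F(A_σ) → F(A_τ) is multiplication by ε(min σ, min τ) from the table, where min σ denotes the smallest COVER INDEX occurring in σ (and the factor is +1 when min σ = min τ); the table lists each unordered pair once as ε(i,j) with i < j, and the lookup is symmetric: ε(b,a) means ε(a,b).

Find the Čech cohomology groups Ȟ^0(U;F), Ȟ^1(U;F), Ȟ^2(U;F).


Ȟ^0 ≅ Z,  Ȟ^1 ≅ Z,  Ȟ^2 ≅ 0

nonempty overlaps:
  A1={{q},{v},{p,q},{q,r},{q,s},{q,u},{p,q,r},{q,s,u}} A2={{t},{u},{p,u},{q,u},{s,u},{q,s,u}} A3={{r},{p,r},{q,r},{p,q,r}} A4={{q},{s},{t},{p,q},{q,r},{q,s},{q,u},{s,u},{p,q,r},{q,s,u}} A5={{p},{r},{v},{p,q},{p,r},{p,u},{q,r},{p,q,r}}
  A12={{q,u},{q,s,u}} A13={{q,r},{p,q,r}} A14={{q},{p,q},{q,r},{q,s},{q,u},{p,q,r},{q,s,u}} A15={{v},{p,q},{q,r},{p,q,r}} A24={{t},{q,u},{s,u},{q,s,u}} A25={{p,u}} A34={{q,r},{p,q,r}} A35={{r},{p,r},{q,r},{p,q,r}} A45={{p,q},{q,r},{p,q,r}}
  A124={{q,u},{q,s,u}} A134={{q,r},{p,q,r}} A135={{q,r},{p,q,r}} A145={{p,q},{q,r},{p,q,r}} A345={{q,r},{p,q,r}}
  A1345={{q,r},{p,q,r}}
C dims 5,9,5,1; δ0: rk 4, SNF 1^4; δ1: rk 4, SNF 1^4; δ2: rk 1, SNF 1^1
degree 0: 5−4−0 = 1 → Ȟ^0 ≅ Z
degree 1: 9−4−4 = 1 → Ȟ^1 ≅ Z
degree 2: 5−1−4 = 0 → Ȟ^2 ≅ 0


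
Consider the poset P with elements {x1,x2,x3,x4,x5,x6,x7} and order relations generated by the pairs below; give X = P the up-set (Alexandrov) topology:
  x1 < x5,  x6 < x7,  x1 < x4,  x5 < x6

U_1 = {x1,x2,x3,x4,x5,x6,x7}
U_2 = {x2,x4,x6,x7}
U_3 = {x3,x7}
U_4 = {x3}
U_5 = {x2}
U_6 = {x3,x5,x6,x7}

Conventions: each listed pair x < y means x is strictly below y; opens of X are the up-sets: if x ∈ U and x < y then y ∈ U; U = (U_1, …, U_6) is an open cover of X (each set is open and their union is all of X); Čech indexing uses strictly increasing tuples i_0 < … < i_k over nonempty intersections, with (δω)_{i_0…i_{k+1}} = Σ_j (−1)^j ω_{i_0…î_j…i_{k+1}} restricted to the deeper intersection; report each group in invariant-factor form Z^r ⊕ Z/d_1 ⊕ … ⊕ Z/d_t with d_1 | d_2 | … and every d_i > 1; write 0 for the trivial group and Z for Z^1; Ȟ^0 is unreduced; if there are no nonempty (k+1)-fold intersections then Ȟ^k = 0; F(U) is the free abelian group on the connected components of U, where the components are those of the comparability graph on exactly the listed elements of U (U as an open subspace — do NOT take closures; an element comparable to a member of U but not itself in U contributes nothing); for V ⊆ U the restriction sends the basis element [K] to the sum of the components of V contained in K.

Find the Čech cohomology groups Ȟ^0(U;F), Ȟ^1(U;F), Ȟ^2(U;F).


intersection data:
  U12={x2,x4,x6,x7} U13={x3,x7} U14={x3} U15={x2} U16={x3,x5,x6,x7} U23={x7} U25={x2} U26={x6,x7} U34={x3} U36={x3,x7} U46={x3}
  U123={x7} U125={x2} U126={x6,x7} U134={x3} U136={x3,x7} U146={x3} U236={x7} U346={x3}
  U1236={x7} U1346={x3}
components per intersection:
  U1: {x1,x4,x5,x6,x7} {x2} {x3}
  U2: {x2} {x4} {x6,x7}
  U3: {x3} {x7}
  U4: {x3}
  U5: {x2}
  U6: {x3} {x5,x6,x7}
  U12: {x2} {x4} {x6,x7}
  U13: {x3} {x7}
  U14: {x3}
  U15: {x2}
  U16: {x3} {x5,x6,x7}
  U23: {x7}
  U25: {x2}
  U26: {x6,x7}
  U34: {x3}
  U36: {x3} {x7}
  U46: {x3}
  U123: {x7}
  U125: {x2}
  U126: {x6,x7}
  U134: {x3}
  U136: {x3} {x7}
  U146: {x3}
  U236: {x7}
  U346: {x3}
  U1236: {x7}
  U1346: {x3}
C dims 12,16,9,2; δ0: rk 9, SNF 1^9; δ1: rk 7, SNF 1^7; δ2: rk 2, SNF 1^2
Ȟ^0 = (12 − 9) − 0 = 3, so Ȟ^0 ≅ Z^3
Ȟ^1 = (16 − 7) − 9 = 0, so Ȟ^1 ≅ 0
Ȟ^2 = (9 − 2) − 7 = 0, so Ȟ^2 ≅ 0

Ȟ^0(U;F) ≅ Z^3,  Ȟ^1(U;F) ≅ 0,  Ȟ^2(U;F) ≅ 0


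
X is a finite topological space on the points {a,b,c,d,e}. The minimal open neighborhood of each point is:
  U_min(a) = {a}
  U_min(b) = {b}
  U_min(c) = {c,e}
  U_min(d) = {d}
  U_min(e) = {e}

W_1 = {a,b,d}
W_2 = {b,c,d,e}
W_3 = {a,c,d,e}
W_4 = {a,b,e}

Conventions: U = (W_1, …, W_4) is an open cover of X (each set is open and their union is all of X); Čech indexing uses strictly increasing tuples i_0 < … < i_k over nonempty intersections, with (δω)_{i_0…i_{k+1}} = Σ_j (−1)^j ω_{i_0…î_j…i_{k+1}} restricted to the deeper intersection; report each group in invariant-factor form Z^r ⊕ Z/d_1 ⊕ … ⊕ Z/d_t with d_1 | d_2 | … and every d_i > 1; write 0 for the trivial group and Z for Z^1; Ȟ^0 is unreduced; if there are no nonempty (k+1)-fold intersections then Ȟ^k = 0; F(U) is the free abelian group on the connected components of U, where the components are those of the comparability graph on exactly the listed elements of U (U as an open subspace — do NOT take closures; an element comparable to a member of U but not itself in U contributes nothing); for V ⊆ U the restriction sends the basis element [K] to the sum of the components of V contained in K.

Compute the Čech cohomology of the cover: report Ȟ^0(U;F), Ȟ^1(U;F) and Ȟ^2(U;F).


Ȟ^0 = Z^4, Ȟ^1 = 0, Ȟ^2 = 0

nerve simplices:
  W12={b,d} W13={a,d} W14={a,b} W23={c,d,e} W24={b,e} W34={a,e}
  W123={d} W124={b} W134={a} W234={e}
components per intersection:
  W1: {a} {b} {d}
  W2: {b} {c,e} {d}
  W3: {a} {c,e} {d}
  W4: {a} {b} {e}
  W12: {b} {d}
  W13: {a} {d}
  W14: {a} {b}
  W23: {c,e} {d}
  W24: {b} {e}
  W34: {a} {e}
  W123: {d}
  W124: {b}
  W134: {a}
  W234: {e}
C dims 12,12,4; δ0: rk 8, SNF 1^8; δ1: rk 4, SNF 1^4
degree 0: 12−8−0 = 4 → Ȟ^0 ≅ Z^4
degree 1: 12−4−8 = 0 → Ȟ^1 ≅ 0
degree 2: 4−0−4 = 0 → Ȟ^2 ≅ 0


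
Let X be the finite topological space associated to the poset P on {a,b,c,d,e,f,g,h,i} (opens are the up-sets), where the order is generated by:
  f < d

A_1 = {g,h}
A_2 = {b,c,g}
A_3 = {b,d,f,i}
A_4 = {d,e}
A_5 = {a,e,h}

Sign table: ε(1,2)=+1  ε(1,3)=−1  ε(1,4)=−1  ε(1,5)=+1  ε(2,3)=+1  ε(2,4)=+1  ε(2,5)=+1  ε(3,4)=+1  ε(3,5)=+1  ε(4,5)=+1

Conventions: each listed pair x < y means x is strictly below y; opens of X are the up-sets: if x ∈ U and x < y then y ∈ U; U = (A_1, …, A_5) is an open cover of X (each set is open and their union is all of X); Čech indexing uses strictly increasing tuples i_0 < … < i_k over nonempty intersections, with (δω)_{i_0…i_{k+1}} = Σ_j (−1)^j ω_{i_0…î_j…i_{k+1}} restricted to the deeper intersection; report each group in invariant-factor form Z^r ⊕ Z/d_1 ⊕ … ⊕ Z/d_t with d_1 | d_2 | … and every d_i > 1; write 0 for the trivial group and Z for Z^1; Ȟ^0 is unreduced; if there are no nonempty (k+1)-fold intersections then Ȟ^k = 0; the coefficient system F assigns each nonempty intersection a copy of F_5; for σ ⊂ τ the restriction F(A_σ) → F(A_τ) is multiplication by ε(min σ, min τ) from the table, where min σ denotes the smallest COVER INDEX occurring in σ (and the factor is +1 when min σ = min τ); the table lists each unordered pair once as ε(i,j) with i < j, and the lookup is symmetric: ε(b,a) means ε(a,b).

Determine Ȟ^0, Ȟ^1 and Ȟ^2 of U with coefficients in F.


cover nerve:
  A12={g} A15={h} A23={b} A34={d} A45={e}
C dims 5,5; δ0: rk_F5 4
Ȟ^0: (5−4)−0=1 ⇒ Z/5
Ȟ^1: (5−0)−4=1 ⇒ Z/5
Ȟ^2: (0−0)−0=0 ⇒ 0

Ȟ^0(U;F) ≅ Z/5,  Ȟ^1(U;F) ≅ Z/5,  Ȟ^2(U;F) ≅ 0


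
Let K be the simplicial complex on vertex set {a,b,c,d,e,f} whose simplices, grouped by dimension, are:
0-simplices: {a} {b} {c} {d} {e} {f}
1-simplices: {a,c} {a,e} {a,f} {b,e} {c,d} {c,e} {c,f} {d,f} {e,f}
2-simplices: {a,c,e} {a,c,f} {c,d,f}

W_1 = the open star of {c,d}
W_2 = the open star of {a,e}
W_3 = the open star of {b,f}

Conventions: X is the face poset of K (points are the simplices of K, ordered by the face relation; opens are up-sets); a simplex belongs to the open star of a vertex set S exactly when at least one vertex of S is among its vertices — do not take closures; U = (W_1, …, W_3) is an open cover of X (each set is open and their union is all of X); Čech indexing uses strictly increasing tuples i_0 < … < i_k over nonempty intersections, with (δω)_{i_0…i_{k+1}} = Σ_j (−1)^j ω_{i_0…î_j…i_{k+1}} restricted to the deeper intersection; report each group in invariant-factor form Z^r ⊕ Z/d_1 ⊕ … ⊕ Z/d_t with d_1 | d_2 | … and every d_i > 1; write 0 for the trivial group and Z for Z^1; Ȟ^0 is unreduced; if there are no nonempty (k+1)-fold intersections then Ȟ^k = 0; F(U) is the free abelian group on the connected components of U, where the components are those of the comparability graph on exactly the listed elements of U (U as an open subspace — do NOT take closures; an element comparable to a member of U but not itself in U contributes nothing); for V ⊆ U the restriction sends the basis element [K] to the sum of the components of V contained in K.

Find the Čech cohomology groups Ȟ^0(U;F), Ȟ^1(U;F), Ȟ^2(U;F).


nonempty intersections:
  W1={{c},{d},{a,c},{c,d},{c,e},{c,f},{d,f},{a,c,e},{a,c,f},{c,d,f}} W2={{a},{e},{a,c},{a,e},{a,f},{b,e},{c,e},{e,f},{a,c,e},{a,c,f}} W3={{b},{f},{a,f},{b,e},{c,f},{d,f},{e,f},{a,c,f},{c,d,f}}
  W12={{a,c},{c,e},{a,c,e},{a,c,f}} W13={{c,f},{d,f},{a,c,f},{c,d,f}} W23={{a,f},{b,e},{e,f},{a,c,f}}
  W123={{a,c,f}}
components per intersection:
  W1: {{c},{d},{a,c},{c,d},{c,e},{c,f},{d,f},{a,c,e},{a,c,f},{c,d,f}}
  W2: {{a},{e},{a,c},{a,e},{a,f},{b,e},{c,e},{e,f},{a,c,e},{a,c,f}}
  W3: {{b},{b,e}} {{f},{a,f},{c,f},{d,f},{e,f},{a,c,f},{c,d,f}}
  W12: {{a,c},{c,e},{a,c,e},{a,c,f}}
  W13: {{c,f},{d,f},{a,c,f},{c,d,f}}
  W23: {{a,f},{a,c,f}} {{b,e}} {{e,f}}
  W123: {{a,c,f}}
C dims 4,5,1; δ0: rk 3, SNF 1^3; δ1: rk 1, SNF 1^1
Ȟ^0: (4−3)−0=1 ⇒ Z
Ȟ^1: (5−1)−3=1 ⇒ Z
Ȟ^2: (1−0)−1=0 ⇒ 0

Ȟ^0(U;F) ≅ Z; Ȟ^1(U;F) ≅ Z; Ȟ^2(U;F) ≅ 0


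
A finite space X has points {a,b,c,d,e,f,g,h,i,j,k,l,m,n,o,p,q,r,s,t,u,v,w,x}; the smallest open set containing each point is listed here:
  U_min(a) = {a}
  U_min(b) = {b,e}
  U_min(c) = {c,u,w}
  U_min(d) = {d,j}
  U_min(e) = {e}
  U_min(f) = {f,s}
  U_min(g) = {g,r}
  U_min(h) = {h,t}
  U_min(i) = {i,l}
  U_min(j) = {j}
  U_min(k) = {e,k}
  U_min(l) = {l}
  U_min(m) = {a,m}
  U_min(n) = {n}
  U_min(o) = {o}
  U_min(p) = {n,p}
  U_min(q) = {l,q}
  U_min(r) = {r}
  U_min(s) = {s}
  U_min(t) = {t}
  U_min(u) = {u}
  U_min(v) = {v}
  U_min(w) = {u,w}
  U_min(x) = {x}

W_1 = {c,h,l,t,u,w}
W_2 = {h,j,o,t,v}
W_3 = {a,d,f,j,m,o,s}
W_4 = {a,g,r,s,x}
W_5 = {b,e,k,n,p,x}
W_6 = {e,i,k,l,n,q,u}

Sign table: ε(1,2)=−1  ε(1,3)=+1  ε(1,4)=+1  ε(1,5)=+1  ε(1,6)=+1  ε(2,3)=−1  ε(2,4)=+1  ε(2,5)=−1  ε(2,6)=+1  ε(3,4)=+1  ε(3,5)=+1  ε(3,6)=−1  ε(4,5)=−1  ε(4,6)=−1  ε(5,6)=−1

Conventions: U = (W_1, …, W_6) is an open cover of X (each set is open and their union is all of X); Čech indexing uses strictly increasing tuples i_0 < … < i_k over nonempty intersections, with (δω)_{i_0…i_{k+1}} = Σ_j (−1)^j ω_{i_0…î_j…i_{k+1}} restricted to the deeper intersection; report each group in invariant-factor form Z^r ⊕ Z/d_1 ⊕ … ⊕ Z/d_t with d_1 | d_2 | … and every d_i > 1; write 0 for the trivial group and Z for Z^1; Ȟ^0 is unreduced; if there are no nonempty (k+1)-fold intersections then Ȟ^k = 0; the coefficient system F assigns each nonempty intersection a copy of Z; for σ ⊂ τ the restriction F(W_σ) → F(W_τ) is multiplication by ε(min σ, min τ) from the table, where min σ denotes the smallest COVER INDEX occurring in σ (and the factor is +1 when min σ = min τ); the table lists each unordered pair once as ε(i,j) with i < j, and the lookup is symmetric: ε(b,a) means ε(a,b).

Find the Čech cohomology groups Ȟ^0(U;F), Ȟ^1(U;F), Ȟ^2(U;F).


nerve simplices:
  W12={h,t} W16={l,u} W23={j,o} W34={a,s} W45={x} W56={e,k,n}
C dims 6,6; δ0: rk 5, SNF 1^5
degree 0: 6−5−0 = 1 → Ȟ^0 ≅ Z
degree 1: 6−0−5 = 1 → Ȟ^1 ≅ Z
degree 2: 0−0−0 = 0 → Ȟ^2 ≅ 0

Ȟ^0(U;F) ≅ Z,  Ȟ^1(U;F) ≅ Z,  Ȟ^2(U;F) ≅ 0


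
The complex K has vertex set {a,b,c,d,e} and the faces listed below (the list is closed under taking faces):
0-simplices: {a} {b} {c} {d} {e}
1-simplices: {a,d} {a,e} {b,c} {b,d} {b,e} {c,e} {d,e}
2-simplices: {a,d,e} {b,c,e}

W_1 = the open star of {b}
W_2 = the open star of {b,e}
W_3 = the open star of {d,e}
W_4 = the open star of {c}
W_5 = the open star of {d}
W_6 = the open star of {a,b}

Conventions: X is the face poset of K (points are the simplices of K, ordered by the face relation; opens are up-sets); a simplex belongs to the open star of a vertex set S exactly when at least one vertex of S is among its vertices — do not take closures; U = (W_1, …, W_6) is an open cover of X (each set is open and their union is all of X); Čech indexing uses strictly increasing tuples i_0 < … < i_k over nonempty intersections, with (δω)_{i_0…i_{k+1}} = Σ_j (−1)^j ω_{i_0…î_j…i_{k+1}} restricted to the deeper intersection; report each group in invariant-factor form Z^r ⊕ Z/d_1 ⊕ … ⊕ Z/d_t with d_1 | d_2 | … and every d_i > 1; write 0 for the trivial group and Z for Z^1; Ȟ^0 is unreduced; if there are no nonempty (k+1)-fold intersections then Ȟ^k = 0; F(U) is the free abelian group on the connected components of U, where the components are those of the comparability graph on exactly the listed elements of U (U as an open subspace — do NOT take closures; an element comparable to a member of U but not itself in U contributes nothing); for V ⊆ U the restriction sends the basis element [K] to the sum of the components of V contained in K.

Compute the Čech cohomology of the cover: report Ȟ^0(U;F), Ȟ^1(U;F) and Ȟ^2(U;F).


Ȟ^0 ≅ Z,  Ȟ^1 ≅ Z,  Ȟ^2 ≅ 0

nerve simplices:
  W1={{b},{b,c},{b,d},{b,e},{b,c,e}} W2={{b},{e},{a,e},{b,c},{b,d},{b,e},{c,e},{d,e},{a,d,e},{b,c,e}} W3={{d},{e},{a,d},{a,e},{b,d},{b,e},{c,e},{d,e},{a,d,e},{b,c,e}} W4={{c},{b,c},{c,e},{b,c,e}} W5={{d},{a,d},{b,d},{d,e},{a,d,e}} W6={{a},{b},{a,d},{a,e},{b,c},{b,d},{b,e},{a,d,e},{b,c,e}}
  W12={{b},{b,c},{b,d},{b,e},{b,c,e}} W13={{b,d},{b,e},{b,c,e}} W14={{b,c},{b,c,e}} W15={{b,d}} W16={{b},{b,c},{b,d},{b,e},{b,c,e}} W23={{e},{a,e},{b,d},{b,e},{c,e},{d,e},{a,d,e},{b,c,e}} W24={{b,c},{c,e},{b,c,e}} W25={{b,d},{d,e},{a,d,e}} W26={{b},{a,e},{b,c},{b,d},{b,e},{a,d,e},{b,c,e}} W34={{c,e},{b,c,e}} W35={{d},{a,d},{b,d},{d,e},{a,d,e}} W36={{a,d},{a,e},{b,d},{b,e},{a,d,e},{b,c,e}} W46={{b,c},{b,c,e}} W56={{a,d},{b,d},{a,d,e}}
  W123={{b,d},{b,e},{b,c,e}} W124={{b,c},{b,c,e}} W125={{b,d}} W126={{b},{b,c},{b,d},{b,e},{b,c,e}} W134={{b,c,e}} W135={{b,d}} W136={{b,d},{b,e},{b,c,e}} W146={{b,c},{b,c,e}} W156={{b,d}} W234={{c,e},{b,c,e}} W235={{b,d},{d,e},{a,d,e}} W236={{a,e},{b,d},{b,e},{a,d,e},{b,c,e}} W246={{b,c},{b,c,e}} W256={{b,d},{a,d,e}} W346={{b,c,e}} W356={{a,d},{b,d},{a,d,e}}
  W1234={{b,c,e}} W1235={{b,d}} W1236={{b,d},{b,e},{b,c,e}} W1246={{b,c},{b,c,e}} W1256={{b,d}} W1346={{b,c,e}} W1356={{b,d}} W2346={{b,c,e}} W2356={{b,d},{a,d,e}}
  W12346={{b,c,e}} W12356={{b,d}}
components per intersection:
  W1: {{b},{b,c},{b,d},{b,e},{b,c,e}}
  W2: {{b},{e},{a,e},{b,c},{b,d},{b,e},{c,e},{d,e},{a,d,e},{b,c,e}}
  W3: {{d},{e},{a,d},{a,e},{b,d},{b,e},{c,e},{d,e},{a,d,e},{b,c,e}}
  W4: {{c},{b,c},{c,e},{b,c,e}}
  W5: {{d},{a,d},{b,d},{d,e},{a,d,e}}
  W6: {{a},{a,d},{a,e},{a,d,e}} {{b},{b,c},{b,d},{b,e},{b,c,e}}
  W12: {{b},{b,c},{b,d},{b,e},{b,c,e}}
  W13: {{b,d}} {{b,e},{b,c,e}}
  W14: {{b,c},{b,c,e}}
  W15: {{b,d}}
  W16: {{b},{b,c},{b,d},{b,e},{b,c,e}}
  W23: {{e},{a,e},{b,e},{c,e},{d,e},{a,d,e},{b,c,e}} {{b,d}}
  W24: {{b,c},{c,e},{b,c,e}}
  W25: {{b,d}} {{d,e},{a,d,e}}
  W26: {{b},{b,c},{b,d},{b,e},{b,c,e}} {{a,e},{a,d,e}}
  W34: {{c,e},{b,c,e}}
  W35: {{d},{a,d},{b,d},{d,e},{a,d,e}}
  W36: {{a,d},{a,e},{a,d,e}} {{b,d}} {{b,e},{b,c,e}}
  W46: {{b,c},{b,c,e}}
  W56: {{a,d},{a,d,e}} {{b,d}}
  W123: {{b,d}} {{b,e},{b,c,e}}
  W124: {{b,c},{b,c,e}}
  W125: {{b,d}}
  W126: {{b},{b,c},{b,d},{b,e},{b,c,e}}
  W134: {{b,c,e}}
  W135: {{b,d}}
  W136: {{b,d}} {{b,e},{b,c,e}}
  W146: {{b,c},{b,c,e}}
  W156: {{b,d}}
  W234: {{c,e},{b,c,e}}
  W235: {{b,d}} {{d,e},{a,d,e}}
  W236: {{a,e},{a,d,e}} {{b,d}} {{b,e},{b,c,e}}
  W246: {{b,c},{b,c,e}}
  W256: {{b,d}} {{a,d,e}}
  W346: {{b,c,e}}
  W356: {{a,d},{a,d,e}} {{b,d}}
  W1234: {{b,c,e}}
  W1235: {{b,d}}
  W1236: {{b,d}} {{b,e},{b,c,e}}
  W1246: {{b,c},{b,c,e}}
  W1256: {{b,d}}
  W1346: {{b,c,e}}
  W1356: {{b,d}}
  W2346: {{b,c,e}}
  W2356: {{b,d}} {{a,d,e}}
  W12346: {{b,c,e}}
  W12356: {{b,d}}
C dims 7,21,23,11; δ0: rk 6, SNF 1^6; δ1: rk 14, SNF 1^14; δ2: rk 9, SNF 1^9
degree 0: 7−6−0 = 1 → Ȟ^0 ≅ Z
degree 1: 21−14−6 = 1 → Ȟ^1 ≅ Z
degree 2: 23−9−14 = 0 → Ȟ^2 ≅ 0


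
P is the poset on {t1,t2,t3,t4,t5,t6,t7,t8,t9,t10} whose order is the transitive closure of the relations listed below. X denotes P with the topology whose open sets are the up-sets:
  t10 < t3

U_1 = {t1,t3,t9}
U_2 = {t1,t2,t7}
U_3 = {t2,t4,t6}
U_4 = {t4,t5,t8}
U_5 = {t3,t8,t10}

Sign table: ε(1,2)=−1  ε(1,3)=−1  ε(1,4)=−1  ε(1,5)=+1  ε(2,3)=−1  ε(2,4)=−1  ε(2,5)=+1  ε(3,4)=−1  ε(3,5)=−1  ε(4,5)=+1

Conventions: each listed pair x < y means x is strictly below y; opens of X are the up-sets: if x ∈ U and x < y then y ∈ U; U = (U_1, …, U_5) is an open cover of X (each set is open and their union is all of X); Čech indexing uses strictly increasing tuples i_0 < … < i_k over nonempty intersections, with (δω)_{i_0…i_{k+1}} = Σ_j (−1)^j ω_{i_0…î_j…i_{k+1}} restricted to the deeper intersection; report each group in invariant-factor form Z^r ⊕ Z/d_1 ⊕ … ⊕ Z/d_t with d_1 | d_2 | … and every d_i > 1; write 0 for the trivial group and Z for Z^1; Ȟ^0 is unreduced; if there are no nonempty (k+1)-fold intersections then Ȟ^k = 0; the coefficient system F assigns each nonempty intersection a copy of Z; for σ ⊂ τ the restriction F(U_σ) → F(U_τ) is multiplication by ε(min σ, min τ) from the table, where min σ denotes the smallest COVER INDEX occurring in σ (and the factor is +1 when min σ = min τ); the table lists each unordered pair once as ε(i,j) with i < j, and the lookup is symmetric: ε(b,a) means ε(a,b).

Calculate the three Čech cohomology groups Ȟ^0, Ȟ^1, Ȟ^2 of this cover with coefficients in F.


Ȟ^0(U;F) ≅ 0, Ȟ^1(U;F) ≅ Z/2 and Ȟ^2(U;F) ≅ 0

nonempty intersections:
  U12={t1} U15={t3} U23={t2} U34={t4} U45={t8}
C dims 5,5; δ0: rk 5, SNF 1^4·2
Ȟ^0: (5−5)−0=0 ⇒ 0
Ȟ^1: (5−0)−5=0 plus torsion [2] ⇒ Z/2
Ȟ^2: (0−0)−0=0 ⇒ 0


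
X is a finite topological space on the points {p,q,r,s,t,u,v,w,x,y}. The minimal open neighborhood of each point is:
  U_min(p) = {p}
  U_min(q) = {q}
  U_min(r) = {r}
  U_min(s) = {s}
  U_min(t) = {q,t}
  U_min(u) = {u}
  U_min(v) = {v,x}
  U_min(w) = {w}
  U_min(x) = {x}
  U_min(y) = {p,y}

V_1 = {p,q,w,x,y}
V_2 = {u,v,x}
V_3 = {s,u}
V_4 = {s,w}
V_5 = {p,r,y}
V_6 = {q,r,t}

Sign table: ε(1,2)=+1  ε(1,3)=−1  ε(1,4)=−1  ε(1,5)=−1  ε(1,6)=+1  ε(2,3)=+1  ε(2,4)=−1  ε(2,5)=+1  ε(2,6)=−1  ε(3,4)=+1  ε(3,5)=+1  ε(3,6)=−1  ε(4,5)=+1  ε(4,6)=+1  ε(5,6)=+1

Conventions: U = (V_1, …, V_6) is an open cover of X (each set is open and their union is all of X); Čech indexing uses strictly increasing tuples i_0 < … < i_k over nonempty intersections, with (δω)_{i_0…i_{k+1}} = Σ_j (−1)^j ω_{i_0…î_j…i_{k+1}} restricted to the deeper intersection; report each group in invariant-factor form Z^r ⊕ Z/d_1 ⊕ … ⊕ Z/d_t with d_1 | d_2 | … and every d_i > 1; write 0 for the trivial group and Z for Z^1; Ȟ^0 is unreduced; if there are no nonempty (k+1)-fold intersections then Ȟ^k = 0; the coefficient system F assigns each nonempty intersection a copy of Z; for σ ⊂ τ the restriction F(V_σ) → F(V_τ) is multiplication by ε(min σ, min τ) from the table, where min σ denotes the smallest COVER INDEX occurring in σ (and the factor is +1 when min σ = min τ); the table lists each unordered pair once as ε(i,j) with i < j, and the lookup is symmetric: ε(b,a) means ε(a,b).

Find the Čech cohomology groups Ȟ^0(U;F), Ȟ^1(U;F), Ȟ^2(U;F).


nerve of the cover:
  V12={x} V14={w} V15={p,y} V16={q} V23={u} V34={s} V56={r}
C dims 6,7; δ0: rk 6, SNF 1^5·2
Ȟ^0 = (6 − 6) − 0 = 0, so Ȟ^0 ≅ 0
Ȟ^1 = (7 − 0) − 6 = 1 plus torsion [2], so Ȟ^1 ≅ Z ⊕ Z/2
Ȟ^2 = (0 − 0) − 0 = 0, so Ȟ^2 ≅ 0

Ȟ^0(U;F) ≅ 0,  Ȟ^1(U;F) ≅ Z ⊕ Z/2,  Ȟ^2(U;F) ≅ 0


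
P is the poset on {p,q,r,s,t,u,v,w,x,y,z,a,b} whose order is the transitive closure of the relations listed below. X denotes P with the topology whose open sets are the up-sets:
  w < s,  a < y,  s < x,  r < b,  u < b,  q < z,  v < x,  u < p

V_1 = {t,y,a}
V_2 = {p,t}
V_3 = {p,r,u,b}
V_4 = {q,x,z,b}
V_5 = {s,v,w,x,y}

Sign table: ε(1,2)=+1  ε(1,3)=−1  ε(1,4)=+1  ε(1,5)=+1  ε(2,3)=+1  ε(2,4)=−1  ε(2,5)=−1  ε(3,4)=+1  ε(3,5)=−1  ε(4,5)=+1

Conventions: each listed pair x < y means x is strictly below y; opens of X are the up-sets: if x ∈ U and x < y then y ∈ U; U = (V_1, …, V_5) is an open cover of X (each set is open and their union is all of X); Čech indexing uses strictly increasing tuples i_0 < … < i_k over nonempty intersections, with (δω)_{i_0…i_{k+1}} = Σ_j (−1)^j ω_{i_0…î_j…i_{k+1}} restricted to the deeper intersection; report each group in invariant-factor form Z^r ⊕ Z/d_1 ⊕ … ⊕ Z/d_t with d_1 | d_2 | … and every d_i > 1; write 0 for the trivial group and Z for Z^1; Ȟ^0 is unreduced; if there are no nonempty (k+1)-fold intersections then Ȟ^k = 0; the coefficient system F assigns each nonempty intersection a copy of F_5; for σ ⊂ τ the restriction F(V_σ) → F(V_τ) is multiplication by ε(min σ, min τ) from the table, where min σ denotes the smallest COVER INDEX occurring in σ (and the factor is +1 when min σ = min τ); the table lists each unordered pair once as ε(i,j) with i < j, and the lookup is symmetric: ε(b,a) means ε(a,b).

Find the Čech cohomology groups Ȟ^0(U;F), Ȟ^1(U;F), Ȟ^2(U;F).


nerve simplices:
  V12={t} V15={y} V23={p} V34={b} V45={x}
C dims 5,5; δ0: rk_F5 4
degree 0: 5−4−0 = 1 → Ȟ^0 ≅ Z/5
degree 1: 5−0−4 = 1 → Ȟ^1 ≅ Z/5
degree 2: 0−0−0 = 0 → Ȟ^2 ≅ 0

Ȟ^0(U;F) ≅ Z/5; Ȟ^1(U;F) ≅ Z/5; Ȟ^2(U;F) ≅ 0


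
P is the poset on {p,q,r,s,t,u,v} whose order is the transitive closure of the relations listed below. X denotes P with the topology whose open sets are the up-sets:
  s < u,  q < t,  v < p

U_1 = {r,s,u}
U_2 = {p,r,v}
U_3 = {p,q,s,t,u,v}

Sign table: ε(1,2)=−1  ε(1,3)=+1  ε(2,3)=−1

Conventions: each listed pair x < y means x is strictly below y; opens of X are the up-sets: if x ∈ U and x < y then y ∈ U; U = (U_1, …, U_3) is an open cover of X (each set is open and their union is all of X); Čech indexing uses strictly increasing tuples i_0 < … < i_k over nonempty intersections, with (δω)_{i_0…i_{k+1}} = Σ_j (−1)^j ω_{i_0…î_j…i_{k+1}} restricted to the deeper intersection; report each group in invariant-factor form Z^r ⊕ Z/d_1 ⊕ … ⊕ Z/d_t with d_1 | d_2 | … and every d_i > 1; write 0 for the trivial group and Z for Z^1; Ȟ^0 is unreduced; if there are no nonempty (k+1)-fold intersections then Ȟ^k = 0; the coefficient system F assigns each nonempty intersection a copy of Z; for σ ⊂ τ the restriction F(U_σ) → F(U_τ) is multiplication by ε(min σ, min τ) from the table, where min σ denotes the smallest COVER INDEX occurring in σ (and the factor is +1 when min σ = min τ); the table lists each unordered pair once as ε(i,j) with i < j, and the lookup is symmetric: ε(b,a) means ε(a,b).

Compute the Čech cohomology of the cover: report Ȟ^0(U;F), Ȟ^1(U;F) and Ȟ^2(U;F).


nonempty overlaps:
  U12={r} U13={s,u} U23={p,v}
C dims 3,3; δ0: rk 2, SNF 1^2
degree 0: 3−2−0 = 1 → Ȟ^0 ≅ Z
degree 1: 3−0−2 = 1 → Ȟ^1 ≅ Z
degree 2: 0−0−0 = 0 → Ȟ^2 ≅ 0

Ȟ^0 ≅ Z, Ȟ^1 ≅ Z and Ȟ^2 ≅ 0


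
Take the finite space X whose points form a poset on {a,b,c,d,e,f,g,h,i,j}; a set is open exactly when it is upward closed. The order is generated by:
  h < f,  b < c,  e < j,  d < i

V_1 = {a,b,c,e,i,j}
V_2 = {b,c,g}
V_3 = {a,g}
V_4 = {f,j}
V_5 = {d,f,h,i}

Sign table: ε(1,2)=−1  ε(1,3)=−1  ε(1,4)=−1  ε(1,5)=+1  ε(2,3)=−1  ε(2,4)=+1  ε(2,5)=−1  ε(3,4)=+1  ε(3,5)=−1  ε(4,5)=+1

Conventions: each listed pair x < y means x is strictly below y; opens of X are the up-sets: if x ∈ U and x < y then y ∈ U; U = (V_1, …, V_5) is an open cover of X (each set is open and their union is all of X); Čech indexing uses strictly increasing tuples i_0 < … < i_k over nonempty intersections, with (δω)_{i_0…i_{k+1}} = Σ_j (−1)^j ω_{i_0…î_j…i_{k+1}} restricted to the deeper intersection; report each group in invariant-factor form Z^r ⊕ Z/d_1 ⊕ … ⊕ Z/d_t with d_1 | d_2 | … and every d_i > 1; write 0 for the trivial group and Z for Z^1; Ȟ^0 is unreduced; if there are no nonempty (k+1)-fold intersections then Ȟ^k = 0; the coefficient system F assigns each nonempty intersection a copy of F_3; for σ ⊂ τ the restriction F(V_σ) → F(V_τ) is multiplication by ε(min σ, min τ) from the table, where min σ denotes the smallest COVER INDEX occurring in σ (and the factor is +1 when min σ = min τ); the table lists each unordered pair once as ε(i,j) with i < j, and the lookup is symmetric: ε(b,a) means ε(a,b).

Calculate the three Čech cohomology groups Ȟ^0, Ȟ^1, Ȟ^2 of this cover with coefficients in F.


Ȟ^0 = 0,  Ȟ^1 = Z/3,  Ȟ^2 = 0

cover nerve:
  V12={b,c} V13={a} V14={j} V15={i} V23={g} V45={f}
C dims 5,6; δ0: rk_F3 5
Ȟ^0: (5−5)−0=0 ⇒ 0
Ȟ^1: (6−0)−5=1 ⇒ Z/3
Ȟ^2: (0−0)−0=0 ⇒ 0


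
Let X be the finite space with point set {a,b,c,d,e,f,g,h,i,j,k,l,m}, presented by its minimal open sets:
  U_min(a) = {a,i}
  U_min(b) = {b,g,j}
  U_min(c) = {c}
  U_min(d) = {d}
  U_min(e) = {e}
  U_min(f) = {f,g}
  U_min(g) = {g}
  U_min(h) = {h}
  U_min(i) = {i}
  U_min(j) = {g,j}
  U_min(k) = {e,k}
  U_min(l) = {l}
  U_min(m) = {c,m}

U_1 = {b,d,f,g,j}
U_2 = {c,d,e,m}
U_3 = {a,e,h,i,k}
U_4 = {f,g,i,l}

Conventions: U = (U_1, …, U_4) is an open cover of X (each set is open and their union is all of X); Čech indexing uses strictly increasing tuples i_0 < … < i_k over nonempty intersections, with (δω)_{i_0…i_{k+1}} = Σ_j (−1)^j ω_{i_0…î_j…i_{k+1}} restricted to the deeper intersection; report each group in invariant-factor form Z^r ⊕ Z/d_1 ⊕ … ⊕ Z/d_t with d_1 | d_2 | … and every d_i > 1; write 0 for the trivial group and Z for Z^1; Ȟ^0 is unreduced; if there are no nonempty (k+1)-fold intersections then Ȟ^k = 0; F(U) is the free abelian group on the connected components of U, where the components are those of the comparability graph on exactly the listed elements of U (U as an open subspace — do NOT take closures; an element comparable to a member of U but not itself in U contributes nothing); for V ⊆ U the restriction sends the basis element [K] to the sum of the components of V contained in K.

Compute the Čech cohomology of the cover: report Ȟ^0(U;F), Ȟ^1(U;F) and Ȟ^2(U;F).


Ȟ^0 ≅ Z^7,  Ȟ^1 ≅ 0,  Ȟ^2 ≅ 0

nerve of the cover:
  U12={d} U14={f,g} U23={e} U34={i}
components per intersection:
  U1: {b,f,g,j} {d}
  U2: {c,m} {d} {e}
  U3: {a,i} {e,k} {h}
  U4: {f,g} {i} {l}
  U12: {d}
  U14: {f,g}
  U23: {e}
  U34: {i}
C dims 11,4; δ0: rk 4, SNF 1^4
Ȟ^0 = (11 − 4) − 0 = 7, so Ȟ^0 ≅ Z^7
Ȟ^1 = (4 − 0) − 4 = 0, so Ȟ^1 ≅ 0
Ȟ^2 = (0 − 0) − 0 = 0, so Ȟ^2 ≅ 0


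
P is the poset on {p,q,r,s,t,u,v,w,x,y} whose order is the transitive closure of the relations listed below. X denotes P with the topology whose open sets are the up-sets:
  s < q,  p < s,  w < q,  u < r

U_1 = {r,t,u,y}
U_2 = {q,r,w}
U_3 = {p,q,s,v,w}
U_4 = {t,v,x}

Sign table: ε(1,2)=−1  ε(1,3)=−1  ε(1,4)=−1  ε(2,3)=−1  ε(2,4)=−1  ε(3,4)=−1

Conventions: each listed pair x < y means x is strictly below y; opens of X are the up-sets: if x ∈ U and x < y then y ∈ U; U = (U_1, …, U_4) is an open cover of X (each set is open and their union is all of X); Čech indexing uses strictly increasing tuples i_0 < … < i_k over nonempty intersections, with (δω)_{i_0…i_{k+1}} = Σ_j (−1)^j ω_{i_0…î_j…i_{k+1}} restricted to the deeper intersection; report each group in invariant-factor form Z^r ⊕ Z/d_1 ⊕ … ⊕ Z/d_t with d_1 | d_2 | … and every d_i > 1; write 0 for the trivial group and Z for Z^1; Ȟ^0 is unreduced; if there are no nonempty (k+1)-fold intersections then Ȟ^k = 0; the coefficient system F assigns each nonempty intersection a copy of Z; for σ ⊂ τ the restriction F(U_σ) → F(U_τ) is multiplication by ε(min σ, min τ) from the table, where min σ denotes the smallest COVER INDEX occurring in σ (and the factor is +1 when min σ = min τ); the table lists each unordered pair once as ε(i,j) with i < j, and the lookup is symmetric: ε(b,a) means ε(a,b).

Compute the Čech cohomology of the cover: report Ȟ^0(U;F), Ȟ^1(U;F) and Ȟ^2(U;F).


Ȟ^0 ≅ Z; Ȟ^1 ≅ Z; Ȟ^2 ≅ 0

nonempty overlaps:
  U12={r} U14={t} U23={q,w} U34={v}
C dims 4,4; δ0: rk 3, SNF 1^3
degree 0: 4−3−0 = 1 → Ȟ^0 ≅ Z
degree 1: 4−0−3 = 1 → Ȟ^1 ≅ Z
degree 2: 0−0−0 = 0 → Ȟ^2 ≅ 0


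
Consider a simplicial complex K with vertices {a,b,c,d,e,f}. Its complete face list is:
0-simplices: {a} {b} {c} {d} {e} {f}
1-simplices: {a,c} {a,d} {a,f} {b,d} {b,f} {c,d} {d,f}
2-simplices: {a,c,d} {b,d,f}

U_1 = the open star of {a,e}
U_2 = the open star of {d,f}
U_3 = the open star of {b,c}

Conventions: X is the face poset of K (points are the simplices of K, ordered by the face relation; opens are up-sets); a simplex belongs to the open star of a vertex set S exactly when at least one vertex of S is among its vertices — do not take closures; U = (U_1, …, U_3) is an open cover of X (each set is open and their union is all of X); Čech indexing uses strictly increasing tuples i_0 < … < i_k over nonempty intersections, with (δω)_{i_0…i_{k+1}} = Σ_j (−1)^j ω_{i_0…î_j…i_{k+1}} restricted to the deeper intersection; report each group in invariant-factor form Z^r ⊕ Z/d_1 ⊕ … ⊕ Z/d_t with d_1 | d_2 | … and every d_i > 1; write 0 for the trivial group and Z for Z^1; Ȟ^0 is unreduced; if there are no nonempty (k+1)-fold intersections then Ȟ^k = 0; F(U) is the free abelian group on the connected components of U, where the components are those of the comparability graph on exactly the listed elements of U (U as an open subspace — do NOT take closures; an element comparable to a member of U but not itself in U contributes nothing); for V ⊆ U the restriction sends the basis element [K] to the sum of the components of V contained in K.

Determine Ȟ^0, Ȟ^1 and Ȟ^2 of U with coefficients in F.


cover nerve:
  U1={{a},{e},{a,c},{a,d},{a,f},{a,c,d}} U2={{d},{f},{a,d},{a,f},{b,d},{b,f},{c,d},{d,f},{a,c,d},{b,d,f}} U3={{b},{c},{a,c},{b,d},{b,f},{c,d},{a,c,d},{b,d,f}}
  U12={{a,d},{a,f},{a,c,d}} U13={{a,c},{a,c,d}} U23={{b,d},{b,f},{c,d},{a,c,d},{b,d,f}}
  U123={{a,c,d}}
components per intersection:
  U1: {{a},{a,c},{a,d},{a,f},{a,c,d}} {{e}}
  U2: {{d},{f},{a,d},{a,f},{b,d},{b,f},{c,d},{d,f},{a,c,d},{b,d,f}}
  U3: {{b},{b,d},{b,f},{b,d,f}} {{c},{a,c},{c,d},{a,c,d}}
  U12: {{a,d},{a,c,d}} {{a,f}}
  U13: {{a,c},{a,c,d}}
  U23: {{b,d},{b,f},{b,d,f}} {{c,d},{a,c,d}}
  U123: {{a,c,d}}
C dims 5,5,1; δ0: rk 3, SNF 1^3; δ1: rk 1, SNF 1^1
Ȟ^0: (5−3)−0=2 ⇒ Z^2
Ȟ^1: (5−1)−3=1 ⇒ Z
Ȟ^2: (1−0)−1=0 ⇒ 0

Ȟ^0 ≅ Z^2, Ȟ^1 ≅ Z and Ȟ^2 ≅ 0


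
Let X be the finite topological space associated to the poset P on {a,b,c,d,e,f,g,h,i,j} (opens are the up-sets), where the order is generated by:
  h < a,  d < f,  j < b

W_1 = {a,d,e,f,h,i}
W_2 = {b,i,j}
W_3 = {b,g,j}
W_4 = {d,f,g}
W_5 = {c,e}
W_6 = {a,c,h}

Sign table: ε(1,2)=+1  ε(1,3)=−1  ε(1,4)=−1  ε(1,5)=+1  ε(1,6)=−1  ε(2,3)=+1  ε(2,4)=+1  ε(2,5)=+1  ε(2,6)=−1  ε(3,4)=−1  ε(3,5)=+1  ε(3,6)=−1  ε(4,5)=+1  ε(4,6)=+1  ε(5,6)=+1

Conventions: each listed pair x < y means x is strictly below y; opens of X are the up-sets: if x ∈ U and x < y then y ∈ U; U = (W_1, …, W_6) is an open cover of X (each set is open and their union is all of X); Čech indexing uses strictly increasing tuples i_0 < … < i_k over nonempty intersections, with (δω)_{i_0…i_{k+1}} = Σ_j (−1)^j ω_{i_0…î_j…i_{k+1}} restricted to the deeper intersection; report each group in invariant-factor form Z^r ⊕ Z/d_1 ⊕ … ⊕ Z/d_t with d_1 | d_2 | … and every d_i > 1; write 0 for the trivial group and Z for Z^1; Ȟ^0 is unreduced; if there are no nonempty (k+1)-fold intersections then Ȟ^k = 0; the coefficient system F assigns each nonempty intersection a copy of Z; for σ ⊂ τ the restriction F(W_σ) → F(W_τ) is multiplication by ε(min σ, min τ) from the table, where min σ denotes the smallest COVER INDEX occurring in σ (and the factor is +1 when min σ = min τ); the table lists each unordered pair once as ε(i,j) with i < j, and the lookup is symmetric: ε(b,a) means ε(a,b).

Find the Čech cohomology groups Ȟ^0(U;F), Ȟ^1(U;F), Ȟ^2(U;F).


cover nerve:
  W12={i} W14={d,f} W15={e} W16={a,h} W23={b,j} W34={g} W56={c}
C dims 6,7; δ0: rk 6, SNF 1^5·2
Ȟ^0: (6−6)−0=0 ⇒ 0
Ȟ^1: (7−0)−6=1 plus torsion [2] ⇒ Z ⊕ Z/2
Ȟ^2: (0−0)−0=0 ⇒ 0

Ȟ^0(U;F) ≅ 0, Ȟ^1(U;F) ≅ Z ⊕ Z/2, Ȟ^2(U;F) ≅ 0


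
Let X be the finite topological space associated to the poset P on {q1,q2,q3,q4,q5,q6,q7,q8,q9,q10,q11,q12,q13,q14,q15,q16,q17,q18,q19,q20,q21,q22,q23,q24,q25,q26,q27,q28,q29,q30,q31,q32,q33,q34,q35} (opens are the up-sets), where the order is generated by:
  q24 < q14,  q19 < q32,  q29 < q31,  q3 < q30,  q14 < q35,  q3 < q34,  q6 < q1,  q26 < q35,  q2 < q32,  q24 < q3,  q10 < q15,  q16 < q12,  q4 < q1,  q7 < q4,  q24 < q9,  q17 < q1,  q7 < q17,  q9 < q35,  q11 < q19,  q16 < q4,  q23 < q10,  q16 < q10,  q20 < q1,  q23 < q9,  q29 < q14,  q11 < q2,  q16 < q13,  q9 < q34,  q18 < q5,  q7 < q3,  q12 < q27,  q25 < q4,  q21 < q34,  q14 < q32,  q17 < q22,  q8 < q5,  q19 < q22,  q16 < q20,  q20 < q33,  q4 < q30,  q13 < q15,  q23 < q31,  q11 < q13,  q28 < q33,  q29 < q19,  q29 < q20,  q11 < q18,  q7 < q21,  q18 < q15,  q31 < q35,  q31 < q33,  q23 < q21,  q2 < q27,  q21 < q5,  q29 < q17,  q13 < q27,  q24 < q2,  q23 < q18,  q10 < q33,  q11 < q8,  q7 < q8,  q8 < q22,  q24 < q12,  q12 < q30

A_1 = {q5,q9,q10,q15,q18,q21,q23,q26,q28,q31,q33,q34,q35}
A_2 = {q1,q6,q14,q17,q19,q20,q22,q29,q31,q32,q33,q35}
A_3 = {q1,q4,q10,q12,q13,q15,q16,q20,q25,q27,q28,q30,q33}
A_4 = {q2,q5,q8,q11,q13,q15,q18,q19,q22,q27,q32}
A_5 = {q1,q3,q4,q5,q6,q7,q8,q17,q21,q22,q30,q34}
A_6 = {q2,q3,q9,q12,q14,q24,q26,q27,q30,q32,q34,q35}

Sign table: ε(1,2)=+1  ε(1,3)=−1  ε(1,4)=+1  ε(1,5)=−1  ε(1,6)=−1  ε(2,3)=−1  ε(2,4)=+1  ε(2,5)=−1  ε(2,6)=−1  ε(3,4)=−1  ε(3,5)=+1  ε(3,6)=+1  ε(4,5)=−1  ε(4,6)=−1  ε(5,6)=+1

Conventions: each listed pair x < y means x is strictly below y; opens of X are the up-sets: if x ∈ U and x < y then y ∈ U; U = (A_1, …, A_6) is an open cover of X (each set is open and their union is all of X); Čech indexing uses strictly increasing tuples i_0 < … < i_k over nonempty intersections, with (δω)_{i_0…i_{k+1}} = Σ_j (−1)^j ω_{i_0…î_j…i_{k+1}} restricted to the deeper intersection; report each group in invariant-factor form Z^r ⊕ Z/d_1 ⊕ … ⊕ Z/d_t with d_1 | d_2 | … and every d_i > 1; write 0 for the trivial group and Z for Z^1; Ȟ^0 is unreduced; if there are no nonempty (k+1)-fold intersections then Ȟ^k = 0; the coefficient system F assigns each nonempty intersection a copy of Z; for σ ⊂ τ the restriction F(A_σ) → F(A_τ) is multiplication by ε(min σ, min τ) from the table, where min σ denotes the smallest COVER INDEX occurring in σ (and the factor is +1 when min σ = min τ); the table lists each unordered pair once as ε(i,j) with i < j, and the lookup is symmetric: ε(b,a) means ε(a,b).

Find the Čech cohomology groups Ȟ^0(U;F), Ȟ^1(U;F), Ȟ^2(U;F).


nonempty overlaps:
  A12={q31,q33,q35} A13={q10,q15,q28,q33} A14={q5,q15,q18} A15={q5,q21,q34} A16={q9,q26,q34,q35} A23={q1,q20,q33} A24={q19,q22,q32} A25={q1,q6,q17,q22} A26={q14,q32,q35} A34={q13,q15,q27} A35={q1,q4,q30} A36={q12,q27,q30} A45={q5,q8,q22} A46={q2,q27,q32} A56={q3,q30,q34}
  A123={q33} A126={q35} A134={q15} A145={q5} A156={q34} A235={q1} A245={q22} A246={q32} A346={q27} A356={q30}
C dims 6,15,10; δ0: rk 5, SNF 1^5; δ1: rk 10, SNF 1^9·2
degree 0: 6−5−0 = 1 → Ȟ^0 ≅ Z
degree 1: 15−10−5 = 0 → Ȟ^1 ≅ 0
degree 2: 10−0−10 = 0 plus torsion [2] → Ȟ^2 ≅ Z/2

Ȟ^0 = Z,  Ȟ^1 = 0,  Ȟ^2 = Z/2
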